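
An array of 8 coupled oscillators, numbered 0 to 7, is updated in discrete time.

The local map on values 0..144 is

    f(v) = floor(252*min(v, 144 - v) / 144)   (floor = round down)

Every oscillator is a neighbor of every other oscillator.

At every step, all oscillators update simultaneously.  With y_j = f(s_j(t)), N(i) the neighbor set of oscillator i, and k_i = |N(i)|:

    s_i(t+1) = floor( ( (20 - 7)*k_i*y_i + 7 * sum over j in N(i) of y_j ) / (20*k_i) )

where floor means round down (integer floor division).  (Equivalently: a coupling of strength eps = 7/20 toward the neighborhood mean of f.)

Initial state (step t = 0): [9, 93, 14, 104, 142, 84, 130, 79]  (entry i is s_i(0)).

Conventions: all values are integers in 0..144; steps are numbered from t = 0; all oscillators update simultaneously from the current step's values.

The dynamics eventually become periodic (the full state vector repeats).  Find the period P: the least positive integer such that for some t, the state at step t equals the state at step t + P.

Answer: 5
Key observation: The state at step 47, [84, 84, 90, 90, 90, 84, 90, 84], reappears at step 52 — and no state repeats earlier — so the cycle the system enters has period 5.

Derivation:
t=0: [9, 93, 14, 104, 142, 84, 130, 79]
t=1: [31, 75, 36, 64, 23, 85, 36, 89]
t=2: [64, 104, 70, 99, 56, 94, 70, 90]
t=3: [106, 81, 112, 85, 97, 91, 112, 95]
t=4: [72, 98, 66, 94, 81, 87, 66, 83]
t=5: [117, 89, 110, 94, 107, 101, 110, 105]
t=6: [55, 85, 63, 79, 66, 72, 63, 68]
t=7: [102, 106, 110, 112, 113, 120, 110, 116]
t=8: [66, 62, 58, 56, 55, 48, 58, 52]
t=9: [108, 104, 100, 98, 97, 90, 100, 94]
t=10: [69, 73, 77, 79, 80, 87, 77, 83]
t=11: [117, 119, 115, 113, 112, 104, 115, 109]
t=12: [49, 47, 51, 53, 55, 63, 51, 58]
t=13: [88, 86, 90, 92, 94, 103, 90, 97]
t=14: [94, 96, 92, 90, 88, 78, 92, 85]
t=15: [90, 88, 92, 94, 96, 107, 92, 99]
t=16: [90, 93, 88, 86, 84, 72, 88, 81]
t=17: [97, 94, 99, 101, 104, 116, 99, 107]
t=18: [78, 81, 75, 74, 71, 58, 75, 67]
t=19: [115, 112, 118, 119, 120, 107, 118, 116]
t=20: [49, 53, 46, 45, 44, 58, 46, 49]
t=21: [84, 89, 81, 80, 80, 94, 81, 84]
t=22: [104, 99, 107, 109, 109, 94, 107, 104]
t=23: [69, 74, 66, 64, 64, 79, 66, 69]
t=24: [118, 119, 115, 113, 113, 114, 115, 118]
t=25: [46, 45, 49, 52, 52, 50, 49, 46]
t=26: [81, 80, 84, 88, 88, 86, 84, 81]
t=27: [107, 109, 104, 100, 100, 102, 104, 107]
t=28: [66, 64, 69, 74, 74, 71, 69, 66]
t=29: [116, 114, 119, 120, 120, 121, 119, 116]
t=30: [47, 49, 43, 43, 43, 42, 43, 47]
t=31: [80, 82, 76, 76, 76, 74, 76, 80]
t=32: [113, 111, 117, 117, 117, 119, 117, 113]
t=33: [52, 54, 48, 48, 48, 45, 48, 52]
t=34: [89, 90, 84, 84, 84, 81, 84, 89]
t=35: [98, 97, 103, 103, 103, 106, 103, 98]
t=36: [77, 78, 72, 72, 72, 69, 72, 77]
t=37: [118, 117, 124, 124, 124, 120, 124, 118]
t=38: [42, 44, 36, 36, 36, 41, 36, 42]
t=39: [71, 73, 65, 65, 65, 69, 65, 71]
t=40: [121, 121, 115, 115, 115, 119, 115, 121]
t=41: [42, 42, 48, 48, 48, 43, 48, 42]
t=42: [75, 75, 81, 81, 81, 76, 81, 75]
t=43: [117, 117, 111, 111, 111, 117, 111, 117]
t=44: [49, 49, 55, 55, 55, 49, 55, 49]
t=45: [87, 87, 93, 93, 93, 87, 93, 87]
t=46: [97, 97, 91, 91, 91, 97, 91, 97]
t=47: [84, 84, 90, 90, 90, 84, 90, 84]
t=48: [102, 102, 96, 96, 96, 102, 96, 102]
t=49: [75, 75, 81, 81, 81, 75, 81, 75]
t=50: [118, 118, 112, 112, 112, 118, 112, 118]
t=51: [47, 47, 53, 53, 53, 47, 53, 47]
t=52: [84, 84, 90, 90, 90, 84, 90, 84]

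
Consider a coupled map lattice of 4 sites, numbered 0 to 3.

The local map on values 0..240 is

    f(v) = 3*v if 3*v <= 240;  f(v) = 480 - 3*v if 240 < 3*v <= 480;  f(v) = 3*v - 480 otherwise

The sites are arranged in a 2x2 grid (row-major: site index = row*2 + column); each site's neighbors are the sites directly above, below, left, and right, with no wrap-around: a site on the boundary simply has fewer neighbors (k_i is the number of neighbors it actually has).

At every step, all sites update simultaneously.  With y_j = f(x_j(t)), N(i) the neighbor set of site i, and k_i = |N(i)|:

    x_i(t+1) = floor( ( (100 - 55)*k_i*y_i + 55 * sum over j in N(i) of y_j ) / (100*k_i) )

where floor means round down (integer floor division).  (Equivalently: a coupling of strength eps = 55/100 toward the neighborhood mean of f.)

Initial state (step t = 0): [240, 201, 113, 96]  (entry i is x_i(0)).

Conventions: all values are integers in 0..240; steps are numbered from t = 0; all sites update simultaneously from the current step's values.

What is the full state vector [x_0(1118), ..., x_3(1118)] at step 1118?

Simulating step by step:
t=0: [240, 201, 113, 96]
t=1: [180, 174, 182, 159]
t=2: [56, 36, 47, 31]
t=3: [144, 120, 135, 110]
t=4: [75, 108, 88, 121]
t=5: [203, 164, 191, 154]
t=6: [86, 45, 82, 36]
t=7: [201, 151, 196, 150]
t=8: [92, 54, 90, 50]
t=9: [194, 170, 191, 169]
t=10: [79, 48, 77, 45]
t=11: [209, 167, 206, 163]
t=12: [109, 52, 105, 47]
t=13: [157, 151, 155, 151]
t=14: [15, 22, 16, 23]
t=15: [51, 61, 52, 62]
t=16: [162, 175, 163, 176]
t=17: [17, 35, 18, 36]
t=18: [66, 90, 68, 92]
t=19: [202, 205, 202, 205]
t=20: [128, 132, 128, 132]
t=21: [92, 87, 92, 87]
t=22: [208, 214, 208, 214]
t=23: [148, 157, 148, 157]
t=24: [28, 16, 28, 16]
t=25: [74, 57, 74, 57]
t=26: [207, 185, 207, 185]
t=27: [122, 93, 122, 93]
t=28: [137, 177, 137, 177]
t=29: [64, 55, 64, 55]
t=30: [184, 172, 184, 172]
t=31: [62, 45, 62, 45]
t=32: [171, 149, 171, 149]
t=33: [33, 33, 33, 33]
t=34: [99, 99, 99, 99]
t=35: [183, 183, 183, 183]
t=36: [69, 69, 69, 69]
t=37: [207, 207, 207, 207]
t=38: [141, 141, 141, 141]
t=39: [57, 57, 57, 57]
t=40: [171, 171, 171, 171]
t=41: [33, 33, 33, 33]

Answer: [141, 141, 141, 141]
Key observation: The state at step 33, [33, 33, 33, 33], reappears at step 41: the system is in a cycle of period 8 from step 33 on.  Therefore the state at step 1118 equals the state at step 33 + ((1118 - 33) mod 8) = 38, which is [141, 141, 141, 141].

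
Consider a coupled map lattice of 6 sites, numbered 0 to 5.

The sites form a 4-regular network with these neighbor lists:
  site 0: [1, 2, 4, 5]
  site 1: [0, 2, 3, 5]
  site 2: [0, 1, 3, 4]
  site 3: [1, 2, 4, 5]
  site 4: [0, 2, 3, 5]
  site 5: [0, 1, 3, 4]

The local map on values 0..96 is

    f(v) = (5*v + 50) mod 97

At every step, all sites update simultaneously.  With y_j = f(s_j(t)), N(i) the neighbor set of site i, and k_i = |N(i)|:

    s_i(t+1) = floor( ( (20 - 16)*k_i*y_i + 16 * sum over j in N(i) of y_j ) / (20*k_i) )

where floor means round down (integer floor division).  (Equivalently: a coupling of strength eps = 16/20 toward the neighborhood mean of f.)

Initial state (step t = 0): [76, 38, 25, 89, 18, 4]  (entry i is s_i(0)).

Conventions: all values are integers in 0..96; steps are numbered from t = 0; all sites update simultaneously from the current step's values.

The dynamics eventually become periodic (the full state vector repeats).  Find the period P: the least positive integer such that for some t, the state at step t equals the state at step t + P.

Answer: 2
Key observation: The state at step 21, [59, 54, 48, 54, 54, 45], reappears at step 23 — and no state repeats earlier — so the cycle the system enters has period 2.

Derivation:
t=0: [76, 38, 25, 89, 18, 4]
t=1: [55, 49, 43, 49, 48, 42]
t=2: [54, 35, 41, 48, 54, 40]
t=3: [41, 54, 49, 54, 54, 48]
t=4: [43, 43, 30, 37, 43, 48]
t=5: [63, 57, 52, 57, 57, 70]
t=6: [38, 38, 45, 32, 38, 43]
t=7: [58, 52, 47, 52, 52, 45]
t=8: [51, 51, 39, 45, 51, 37]
t=9: [26, 40, 34, 40, 40, 32]
t=10: [47, 47, 55, 42, 47, 53]
t=11: [66, 61, 74, 61, 61, 72]
t=12: [54, 54, 62, 49, 54, 60]
t=13: [43, 38, 32, 38, 38, 30]
t=14: [37, 37, 45, 32, 37, 43]
t=15: [55, 50, 44, 50, 50, 42]
t=16: [38, 38, 27, 33, 38, 25]
t=17: [60, 55, 49, 55, 55, 47]
t=18: [44, 44, 33, 39, 44, 50]
t=19: [51, 46, 60, 46, 46, 57]
t=20: [57, 57, 66, 72, 57, 63]
t=21: [59, 54, 48, 54, 54, 45]
t=22: [57, 57, 47, 52, 57, 44]
t=23: [59, 54, 48, 54, 54, 45]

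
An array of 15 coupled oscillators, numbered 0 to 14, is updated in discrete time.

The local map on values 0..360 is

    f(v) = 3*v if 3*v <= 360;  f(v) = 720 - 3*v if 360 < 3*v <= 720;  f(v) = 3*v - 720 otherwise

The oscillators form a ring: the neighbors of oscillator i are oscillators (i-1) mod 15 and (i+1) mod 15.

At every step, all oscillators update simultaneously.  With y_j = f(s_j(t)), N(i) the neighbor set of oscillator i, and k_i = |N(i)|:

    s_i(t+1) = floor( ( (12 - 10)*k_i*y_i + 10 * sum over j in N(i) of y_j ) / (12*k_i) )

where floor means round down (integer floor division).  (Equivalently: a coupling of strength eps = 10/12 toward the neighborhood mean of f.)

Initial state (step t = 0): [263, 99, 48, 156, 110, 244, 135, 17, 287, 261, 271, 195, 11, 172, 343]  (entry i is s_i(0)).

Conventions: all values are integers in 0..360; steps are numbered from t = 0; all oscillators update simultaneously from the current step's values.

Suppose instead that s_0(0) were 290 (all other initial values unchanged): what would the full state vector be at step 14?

Answer: [192, 98, 115, 93, 60, 69, 50, 75, 57, 87, 83, 105, 183, 192, 172]
Key observation: This trace re-runs the system from the modified initial state.

Derivation:
t=0: [290, 99, 48, 156, 110, 244, 135, 17, 287, 261, 271, 195, 11, 172, 343]
t=1: [277, 172, 252, 239, 165, 270, 78, 198, 71, 108, 98, 75, 146, 176, 199]
t=2: [154, 95, 92, 109, 76, 206, 129, 207, 223, 265, 277, 277, 220, 200, 146]
t=3: [279, 270, 301, 264, 216, 250, 139, 176, 81, 80, 96, 89, 106, 162, 204]
t=4: [102, 140, 98, 118, 54, 161, 143, 259, 220, 261, 259, 297, 261, 216, 164]
t=5: [271, 300, 321, 249, 273, 228, 171, 155, 60, 59, 107, 78, 111, 133, 195]
t=6: [146, 170, 126, 147, 42, 133, 155, 203, 210, 238, 224, 311, 286, 248, 195]
t=7: [190, 295, 260, 241, 271, 212, 222, 162, 63, 58, 99, 113, 121, 117, 150]
t=8: [206, 115, 80, 64, 51, 75, 141, 140, 201, 231, 263, 329, 347, 319, 253]
t=9: [177, 200, 263, 195, 199, 225, 268, 222, 155, 82, 134, 207, 263, 189, 147]
t=10: [197, 127, 117, 102, 95, 93, 55, 150, 167, 279, 196, 177, 116, 170, 189]
t=11: [226, 256, 327, 316, 291, 234, 256, 205, 197, 165, 149, 231, 224, 243, 166]
t=12: [119, 134, 158, 210, 128, 86, 59, 91, 159, 205, 150, 138, 23, 114, 58]
t=13: [264, 304, 211, 257, 201, 256, 250, 220, 198, 231, 216, 192, 281, 158, 320]
t=14: [192, 98, 115, 93, 60, 69, 50, 75, 57, 87, 83, 105, 183, 192, 172]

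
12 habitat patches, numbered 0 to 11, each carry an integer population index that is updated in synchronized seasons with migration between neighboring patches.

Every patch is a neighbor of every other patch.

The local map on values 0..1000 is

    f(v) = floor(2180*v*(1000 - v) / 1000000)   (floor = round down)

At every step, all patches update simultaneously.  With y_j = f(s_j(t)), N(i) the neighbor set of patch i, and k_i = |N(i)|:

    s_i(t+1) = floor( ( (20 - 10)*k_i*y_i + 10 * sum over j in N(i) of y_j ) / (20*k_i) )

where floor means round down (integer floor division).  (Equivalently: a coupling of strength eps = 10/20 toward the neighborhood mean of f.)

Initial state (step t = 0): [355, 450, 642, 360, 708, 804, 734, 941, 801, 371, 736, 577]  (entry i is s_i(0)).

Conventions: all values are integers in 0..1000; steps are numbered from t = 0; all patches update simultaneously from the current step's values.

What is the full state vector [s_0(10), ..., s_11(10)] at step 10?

Simulating step by step:
t=0: [355, 450, 642, 360, 708, 804, 734, 941, 801, 371, 736, 577]
t=1: [462, 480, 463, 464, 440, 391, 429, 290, 393, 466, 428, 477]
t=2: [534, 535, 534, 534, 532, 524, 531, 492, 524, 534, 530, 535]
t=3: [542, 542, 542, 542, 542, 542, 542, 543, 542, 542, 542, 542]
t=4: [540, 540, 540, 540, 540, 540, 540, 540, 540, 540, 540, 540]
t=5: [541, 541, 541, 541, 541, 541, 541, 541, 541, 541, 541, 541]
t=6: [541, 541, 541, 541, 541, 541, 541, 541, 541, 541, 541, 541]
t=7: [541, 541, 541, 541, 541, 541, 541, 541, 541, 541, 541, 541]
t=8: [541, 541, 541, 541, 541, 541, 541, 541, 541, 541, 541, 541]
t=9: [541, 541, 541, 541, 541, 541, 541, 541, 541, 541, 541, 541]
t=10: [541, 541, 541, 541, 541, 541, 541, 541, 541, 541, 541, 541]

Answer: [541, 541, 541, 541, 541, 541, 541, 541, 541, 541, 541, 541]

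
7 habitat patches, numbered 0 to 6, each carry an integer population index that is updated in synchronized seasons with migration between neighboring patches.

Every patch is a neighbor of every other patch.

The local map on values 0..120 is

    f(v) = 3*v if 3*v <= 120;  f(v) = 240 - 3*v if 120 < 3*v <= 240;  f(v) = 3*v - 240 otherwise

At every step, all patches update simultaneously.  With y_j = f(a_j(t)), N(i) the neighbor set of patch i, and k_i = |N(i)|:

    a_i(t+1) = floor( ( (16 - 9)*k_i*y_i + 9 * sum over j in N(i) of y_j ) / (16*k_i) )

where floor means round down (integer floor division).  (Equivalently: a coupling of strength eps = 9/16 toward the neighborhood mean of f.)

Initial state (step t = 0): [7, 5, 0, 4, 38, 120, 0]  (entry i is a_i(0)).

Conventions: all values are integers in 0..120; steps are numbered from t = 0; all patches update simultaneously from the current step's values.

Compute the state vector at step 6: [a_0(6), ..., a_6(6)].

Answer: [45, 43, 48, 44, 59, 61, 48]

Derivation:
t=0: [7, 5, 0, 4, 38, 120, 0]
t=1: [33, 31, 26, 30, 65, 67, 26]
t=2: [82, 80, 75, 79, 64, 62, 75]
t=3: [15, 13, 18, 14, 29, 31, 18]
t=4: [54, 52, 57, 53, 68, 70, 57]
t=5: [68, 70, 65, 69, 54, 52, 65]
t=6: [45, 43, 48, 44, 59, 61, 48]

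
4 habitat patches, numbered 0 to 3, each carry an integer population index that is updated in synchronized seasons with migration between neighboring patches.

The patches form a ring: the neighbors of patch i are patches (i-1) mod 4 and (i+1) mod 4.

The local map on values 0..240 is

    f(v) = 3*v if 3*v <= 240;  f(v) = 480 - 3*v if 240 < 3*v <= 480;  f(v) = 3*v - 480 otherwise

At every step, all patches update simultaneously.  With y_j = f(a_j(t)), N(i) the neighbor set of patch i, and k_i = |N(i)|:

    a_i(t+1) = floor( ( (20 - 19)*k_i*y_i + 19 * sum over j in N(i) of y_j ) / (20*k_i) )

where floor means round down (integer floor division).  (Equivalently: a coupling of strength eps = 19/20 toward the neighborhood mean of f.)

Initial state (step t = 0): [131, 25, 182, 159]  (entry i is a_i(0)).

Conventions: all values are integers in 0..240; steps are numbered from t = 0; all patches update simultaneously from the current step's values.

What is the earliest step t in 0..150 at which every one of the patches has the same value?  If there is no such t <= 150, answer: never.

Simulating step by step:
t=0: [131, 25, 182, 159]  (not all equal)
t=1: [41, 76, 40, 72]  (not all equal)
t=2: [217, 126, 216, 126]  (not all equal)
t=3: [105, 166, 105, 166]  (not all equal)
t=4: [25, 157, 25, 157]  (not all equal)
t=5: [12, 71, 12, 71]  (not all equal)
t=6: [204, 44, 204, 44]  (not all equal)
t=7: [132, 132, 132, 132]  (all equal)

Answer: 7
Key observation: Synchronization is absorbing here: once all patches are equal they stay equal, and step 7 is the first all-equal step.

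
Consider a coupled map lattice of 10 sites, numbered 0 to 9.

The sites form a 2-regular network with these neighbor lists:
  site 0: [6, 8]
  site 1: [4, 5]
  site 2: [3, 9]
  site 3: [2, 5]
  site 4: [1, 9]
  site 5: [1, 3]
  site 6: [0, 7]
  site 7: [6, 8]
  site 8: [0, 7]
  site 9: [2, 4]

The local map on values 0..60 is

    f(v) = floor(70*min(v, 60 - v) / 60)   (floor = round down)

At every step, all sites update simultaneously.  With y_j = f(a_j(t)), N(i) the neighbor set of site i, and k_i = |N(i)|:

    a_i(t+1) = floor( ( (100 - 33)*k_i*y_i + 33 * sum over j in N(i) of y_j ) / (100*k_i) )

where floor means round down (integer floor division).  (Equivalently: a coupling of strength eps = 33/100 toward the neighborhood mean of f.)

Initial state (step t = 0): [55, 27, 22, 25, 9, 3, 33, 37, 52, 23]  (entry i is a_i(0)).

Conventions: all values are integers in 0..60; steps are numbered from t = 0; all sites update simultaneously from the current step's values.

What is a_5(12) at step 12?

Simulating step by step:
t=0: [55, 27, 22, 25, 9, 3, 33, 37, 52, 23]
t=1: [9, 22, 25, 24, 16, 11, 25, 24, 11, 23]
t=2: [13, 21, 28, 25, 20, 16, 25, 25, 14, 25]
t=3: [17, 22, 31, 27, 24, 20, 26, 26, 17, 28]
t=4: [20, 25, 32, 30, 28, 24, 28, 28, 20, 31]
t=5: [24, 29, 32, 33, 31, 29, 30, 30, 24, 32]
t=6: [29, 33, 31, 31, 32, 32, 33, 33, 29, 32]
t=7: [32, 31, 32, 32, 31, 32, 31, 31, 32, 32]
t=8: [32, 32, 32, 32, 32, 32, 32, 32, 32, 32]
t=9: [32, 32, 32, 32, 32, 32, 32, 32, 32, 32]
t=10: [32, 32, 32, 32, 32, 32, 32, 32, 32, 32]
t=11: [32, 32, 32, 32, 32, 32, 32, 32, 32, 32]
t=12: [32, 32, 32, 32, 32, 32, 32, 32, 32, 32]

Answer: a_5(12) = 32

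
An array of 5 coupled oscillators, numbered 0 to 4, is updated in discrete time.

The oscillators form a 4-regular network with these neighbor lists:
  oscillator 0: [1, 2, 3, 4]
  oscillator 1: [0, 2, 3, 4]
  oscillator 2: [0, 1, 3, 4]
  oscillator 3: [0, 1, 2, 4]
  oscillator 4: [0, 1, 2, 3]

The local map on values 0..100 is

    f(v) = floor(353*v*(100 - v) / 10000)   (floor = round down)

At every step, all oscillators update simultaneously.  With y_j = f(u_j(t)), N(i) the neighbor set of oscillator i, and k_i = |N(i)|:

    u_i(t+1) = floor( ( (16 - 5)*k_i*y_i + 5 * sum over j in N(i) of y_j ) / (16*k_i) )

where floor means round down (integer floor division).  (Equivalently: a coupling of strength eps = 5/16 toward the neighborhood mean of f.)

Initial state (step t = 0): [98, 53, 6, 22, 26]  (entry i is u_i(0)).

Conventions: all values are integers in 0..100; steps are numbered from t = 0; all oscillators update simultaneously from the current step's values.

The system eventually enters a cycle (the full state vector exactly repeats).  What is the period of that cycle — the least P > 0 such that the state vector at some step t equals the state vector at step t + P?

Answer: 4
Key observation: The state at step 18, [88, 88, 88, 88, 88], reappears at step 22 — and no state repeats earlier — so the cycle the system enters has period 4.

Derivation:
t=0: [98, 53, 6, 22, 26]
t=1: [22, 71, 30, 55, 59]
t=2: [66, 73, 74, 82, 81]
t=3: [73, 67, 65, 56, 57]
t=4: [73, 78, 79, 83, 83]
t=5: [64, 58, 57, 52, 52]
t=6: [82, 85, 85, 87, 87]
t=7: [48, 44, 44, 40, 40]
t=8: [87, 85, 85, 84, 84]
t=9: [41, 44, 44, 46, 46]
t=10: [85, 86, 86, 86, 86]
t=11: [44, 42, 42, 42, 42]
t=12: [85, 85, 85, 85, 85]
t=13: [45, 45, 45, 45, 45]
t=14: [87, 87, 87, 87, 87]
t=15: [39, 39, 39, 39, 39]
t=16: [83, 83, 83, 83, 83]
t=17: [49, 49, 49, 49, 49]
t=18: [88, 88, 88, 88, 88]
t=19: [37, 37, 37, 37, 37]
t=20: [82, 82, 82, 82, 82]
t=21: [52, 52, 52, 52, 52]
t=22: [88, 88, 88, 88, 88]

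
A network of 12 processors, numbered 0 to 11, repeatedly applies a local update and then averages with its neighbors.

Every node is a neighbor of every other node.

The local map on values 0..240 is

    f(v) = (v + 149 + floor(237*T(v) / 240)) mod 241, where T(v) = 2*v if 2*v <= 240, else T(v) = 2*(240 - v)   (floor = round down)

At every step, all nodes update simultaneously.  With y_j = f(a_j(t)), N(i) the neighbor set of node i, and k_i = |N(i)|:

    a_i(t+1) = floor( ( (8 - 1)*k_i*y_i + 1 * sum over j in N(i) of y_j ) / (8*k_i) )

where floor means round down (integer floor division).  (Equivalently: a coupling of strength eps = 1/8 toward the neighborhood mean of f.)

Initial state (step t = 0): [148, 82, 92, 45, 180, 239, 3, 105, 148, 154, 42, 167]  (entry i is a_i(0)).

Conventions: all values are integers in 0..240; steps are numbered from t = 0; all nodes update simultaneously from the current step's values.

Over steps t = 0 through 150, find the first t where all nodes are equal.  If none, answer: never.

Simulating step by step:
t=0: [148, 82, 92, 45, 180, 239, 3, 105, 148, 154, 42, 167]  (not all equal)
t=1: [228, 153, 179, 58, 201, 151, 159, 213, 228, 222, 51, 212]  (not all equal)
t=2: [160, 223, 202, 92, 184, 225, 218, 173, 160, 165, 74, 174]  (not all equal)
t=3: [221, 167, 185, 182, 200, 165, 171, 209, 221, 216, 136, 209]  (not all equal)
t=4: [167, 213, 197, 200, 185, 214, 209, 177, 167, 171, 30, 177]  (not all equal)
t=5: [216, 177, 190, 188, 200, 176, 181, 207, 216, 213, 232, 207]  (not all equal)
t=6: [173, 205, 194, 196, 186, 206, 202, 180, 173, 175, 159, 180]  (not all equal)
t=7: [211, 184, 193, 191, 200, 183, 187, 205, 211, 209, 222, 205]  (not all equal)
t=8: [177, 199, 192, 193, 186, 200, 197, 182, 177, 179, 167, 182]  (not all equal)
t=9: [207, 188, 194, 193, 200, 188, 190, 203, 207, 206, 216, 203]  (not all equal)
t=10: [180, 196, 191, 192, 187, 196, 194, 184, 180, 181, 173, 184]  (not all equal)
t=11: [205, 191, 195, 194, 199, 191, 193, 201, 205, 204, 211, 201]  (not all equal)
t=12: [182, 193, 190, 191, 187, 193, 192, 186, 182, 183, 177, 186]  (not all equal)
t=13: [203, 193, 196, 195, 199, 193, 194, 199, 203, 202, 207, 199]  (not all equal)
t=14: [184, 192, 189, 190, 187, 192, 191, 187, 184, 185, 181, 187]  (not all equal)
t=15: [201, 194, 197, 196, 198, 194, 195, 198, 201, 200, 204, 198]  (not all equal)
t=16: [186, 191, 188, 189, 188, 191, 190, 188, 186, 187, 183, 188]  (not all equal)
t=17: [199, 195, 198, 197, 198, 195, 196, 198, 199, 198, 202, 198]  (not all equal)
t=18: [187, 190, 188, 188, 188, 190, 189, 188, 187, 188, 185, 188]  (not all equal)
t=19: [198, 196, 198, 198, 198, 196, 197, 198, 198, 198, 200, 198]  (not all equal)
t=20: [188, 189, 188, 188, 188, 189, 188, 188, 188, 188, 187, 188]  (not all equal)
t=21: [197, 197, 197, 197, 197, 197, 197, 197, 197, 197, 198, 197]  (not all equal)
t=22: [188, 188, 188, 188, 188, 188, 188, 188, 188, 188, 188, 188]  (all equal)

Answer: 22
Key observation: Synchronization is absorbing here: once all nodes are equal they stay equal, and step 22 is the first all-equal step.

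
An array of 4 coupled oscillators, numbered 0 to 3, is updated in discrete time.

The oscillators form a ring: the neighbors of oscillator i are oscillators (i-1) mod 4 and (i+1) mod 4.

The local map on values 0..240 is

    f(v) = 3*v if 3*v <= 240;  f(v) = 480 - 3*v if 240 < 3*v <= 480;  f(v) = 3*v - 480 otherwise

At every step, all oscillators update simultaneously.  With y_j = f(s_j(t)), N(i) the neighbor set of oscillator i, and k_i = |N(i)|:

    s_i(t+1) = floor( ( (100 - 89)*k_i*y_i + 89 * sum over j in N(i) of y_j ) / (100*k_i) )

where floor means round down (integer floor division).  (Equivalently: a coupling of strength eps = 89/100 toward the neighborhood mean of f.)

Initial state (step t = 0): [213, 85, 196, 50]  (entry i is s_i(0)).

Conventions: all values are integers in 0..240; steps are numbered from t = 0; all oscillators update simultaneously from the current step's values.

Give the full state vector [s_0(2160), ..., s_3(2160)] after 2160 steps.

Answer: [159, 159, 159, 159]
Key observation: The state at step 4, [81, 81, 81, 81], reappears at step 12: the system is in a cycle of period 8 from step 4 on.  Therefore the state at step 2160 equals the state at step 4 + ((2160 - 4) mod 8) = 8, which is [159, 159, 159, 159].

Derivation:
t=0: [213, 85, 196, 50]
t=1: [184, 143, 178, 135]
t=2: [63, 61, 62, 64]
t=3: [187, 187, 187, 187]
t=4: [81, 81, 81, 81]
t=5: [237, 237, 237, 237]
t=6: [231, 231, 231, 231]
t=7: [213, 213, 213, 213]
t=8: [159, 159, 159, 159]
t=9: [3, 3, 3, 3]
t=10: [9, 9, 9, 9]
t=11: [27, 27, 27, 27]
t=12: [81, 81, 81, 81]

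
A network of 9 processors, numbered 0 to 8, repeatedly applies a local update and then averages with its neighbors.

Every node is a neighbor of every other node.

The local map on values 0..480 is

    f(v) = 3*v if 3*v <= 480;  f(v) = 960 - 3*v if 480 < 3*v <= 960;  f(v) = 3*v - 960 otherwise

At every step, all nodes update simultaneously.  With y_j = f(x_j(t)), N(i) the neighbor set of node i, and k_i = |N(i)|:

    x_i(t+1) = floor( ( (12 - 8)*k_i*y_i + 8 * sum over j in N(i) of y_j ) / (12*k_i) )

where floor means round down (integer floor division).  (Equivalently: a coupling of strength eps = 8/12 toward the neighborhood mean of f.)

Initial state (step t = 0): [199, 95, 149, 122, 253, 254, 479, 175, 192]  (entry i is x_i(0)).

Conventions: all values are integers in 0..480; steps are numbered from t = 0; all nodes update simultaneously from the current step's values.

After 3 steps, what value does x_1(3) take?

Answer: x_1(3) = 290

Derivation:
t=0: [199, 95, 149, 122, 253, 254, 479, 175, 192]
t=1: [353, 334, 374, 354, 313, 312, 382, 371, 359]
t=2: [100, 86, 116, 101, 80, 81, 122, 113, 104]
t=3: [300, 290, 312, 301, 285, 286, 317, 310, 303]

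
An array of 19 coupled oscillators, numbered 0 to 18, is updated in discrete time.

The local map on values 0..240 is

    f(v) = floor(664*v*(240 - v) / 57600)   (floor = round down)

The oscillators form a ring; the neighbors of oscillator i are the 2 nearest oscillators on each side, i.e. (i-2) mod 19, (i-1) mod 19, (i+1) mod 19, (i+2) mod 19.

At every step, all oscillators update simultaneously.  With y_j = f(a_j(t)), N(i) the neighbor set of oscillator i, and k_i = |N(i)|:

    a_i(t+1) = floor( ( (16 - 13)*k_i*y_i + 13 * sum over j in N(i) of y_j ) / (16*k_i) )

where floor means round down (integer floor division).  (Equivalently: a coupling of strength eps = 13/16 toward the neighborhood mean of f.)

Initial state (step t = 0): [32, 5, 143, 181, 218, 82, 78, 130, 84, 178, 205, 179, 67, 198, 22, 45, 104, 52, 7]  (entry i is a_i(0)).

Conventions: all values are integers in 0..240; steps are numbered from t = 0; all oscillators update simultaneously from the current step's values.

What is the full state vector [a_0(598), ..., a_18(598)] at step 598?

Simulating step by step:
t=0: [32, 5, 143, 181, 218, 82, 78, 130, 84, 178, 205, 179, 67, 198, 22, 45, 104, 52, 7]
t=1: [75, 78, 84, 99, 127, 126, 132, 146, 133, 129, 124, 112, 97, 101, 110, 105, 88, 93, 77]
t=2: [147, 148, 152, 157, 160, 162, 163, 163, 163, 163, 163, 162, 162, 162, 160, 159, 156, 151, 148]
t=3: [155, 154, 152, 150, 148, 146, 144, 144, 144, 144, 144, 144, 145, 146, 147, 149, 151, 153, 154]
t=4: [152, 152, 153, 155, 156, 157, 158, 158, 159, 159, 158, 158, 158, 157, 156, 155, 154, 153, 152]
t=5: [153, 153, 152, 151, 150, 150, 149, 148, 148, 148, 148, 149, 149, 150, 150, 151, 152, 152, 153]
t=6: [153, 153, 153, 154, 154, 155, 155, 155, 156, 156, 156, 155, 155, 155, 154, 154, 154, 153, 153]
t=7: [153, 152, 152, 152, 151, 151, 151, 151, 151, 151, 151, 151, 151, 151, 151, 152, 152, 152, 152]
t=8: [153, 153, 153, 154, 154, 154, 154, 154, 154, 154, 154, 154, 154, 154, 154, 154, 154, 153, 153]
t=9: [153, 152, 152, 152, 152, 152, 152, 152, 152, 152, 152, 152, 152, 152, 152, 152, 152, 152, 152]
t=10: [153, 153, 153, 154, 154, 154, 154, 154, 154, 154, 154, 154, 154, 154, 154, 154, 154, 153, 153]

Answer: [153, 153, 153, 154, 154, 154, 154, 154, 154, 154, 154, 154, 154, 154, 154, 154, 154, 153, 153]
Key observation: The state at step 8, [153, 153, 153, 154, 154, 154, 154, 154, 154, 154, 154, 154, 154, 154, 154, 154, 154, 153, 153], reappears at step 10: the system is in a cycle of period 2 from step 8 on.  Therefore the state at step 598 equals the state at step 8 + ((598 - 8) mod 2) = 8, which is [153, 153, 153, 154, 154, 154, 154, 154, 154, 154, 154, 154, 154, 154, 154, 154, 154, 153, 153].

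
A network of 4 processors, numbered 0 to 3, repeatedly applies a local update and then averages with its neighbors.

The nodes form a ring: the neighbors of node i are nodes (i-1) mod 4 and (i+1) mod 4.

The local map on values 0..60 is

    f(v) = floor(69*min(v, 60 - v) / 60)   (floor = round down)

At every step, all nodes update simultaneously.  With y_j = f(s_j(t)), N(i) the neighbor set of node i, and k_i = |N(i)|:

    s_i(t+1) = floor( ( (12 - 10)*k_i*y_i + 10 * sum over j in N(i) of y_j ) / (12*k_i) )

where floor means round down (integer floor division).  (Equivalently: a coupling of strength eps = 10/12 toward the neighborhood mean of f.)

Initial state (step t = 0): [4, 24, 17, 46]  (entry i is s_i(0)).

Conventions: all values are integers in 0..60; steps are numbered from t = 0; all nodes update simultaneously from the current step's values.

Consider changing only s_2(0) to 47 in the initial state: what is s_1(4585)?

Answer: s_1(4585) = 33
Key observation: The state at step 9, [33, 33, 33, 33], reappears at step 11: the system is in a cycle of period 2 from step 9 on.  Therefore the state at step 4585 equals the state at step 9 + ((4585 - 9) mod 2) = 9, which is [33, 33, 33, 33].

Derivation:
t=0: [4, 24, 47, 46]
t=1: [18, 12, 20, 10]
t=2: [13, 20, 13, 19]
t=3: [20, 15, 20, 15]
t=4: [18, 22, 18, 22]
t=5: [24, 20, 24, 20]
t=6: [23, 26, 23, 26]
t=7: [28, 26, 28, 26]
t=8: [29, 31, 29, 31]
t=9: [33, 33, 33, 33]
t=10: [31, 31, 31, 31]
t=11: [33, 33, 33, 33]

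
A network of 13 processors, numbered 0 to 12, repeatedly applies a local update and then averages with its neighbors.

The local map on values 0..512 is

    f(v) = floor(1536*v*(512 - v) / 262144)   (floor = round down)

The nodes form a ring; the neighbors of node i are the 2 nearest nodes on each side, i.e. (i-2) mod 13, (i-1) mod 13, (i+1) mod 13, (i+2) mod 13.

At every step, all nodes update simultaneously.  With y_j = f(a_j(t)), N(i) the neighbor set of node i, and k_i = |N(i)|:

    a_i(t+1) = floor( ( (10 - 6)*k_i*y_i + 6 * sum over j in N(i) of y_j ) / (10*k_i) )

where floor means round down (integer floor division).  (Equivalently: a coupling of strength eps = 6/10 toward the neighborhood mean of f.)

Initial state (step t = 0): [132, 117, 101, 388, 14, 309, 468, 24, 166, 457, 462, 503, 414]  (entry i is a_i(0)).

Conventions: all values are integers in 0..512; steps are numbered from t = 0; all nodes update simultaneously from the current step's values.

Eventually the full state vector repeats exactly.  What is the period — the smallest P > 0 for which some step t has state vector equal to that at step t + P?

Simulating step by step:
t=0: [132, 117, 101, 388, 14, 309, 468, 24, 166, 457, 462, 503, 414]
t=1: [233, 266, 229, 250, 167, 223, 169, 172, 204, 143, 165, 132, 203]
t=2: [365, 379, 374, 374, 356, 360, 349, 345, 345, 324, 334, 325, 355]
t=3: [317, 304, 306, 307, 318, 322, 331, 336, 340, 349, 345, 344, 327]
t=4: [359, 365, 366, 365, 361, 357, 351, 346, 341, 337, 339, 343, 352]
t=5: [322, 317, 315, 316, 319, 324, 330, 335, 339, 341, 340, 336, 329]
t=6: [356, 360, 361, 360, 358, 355, 351, 347, 344, 343, 344, 347, 352]
t=7: [325, 322, 320, 321, 323, 326, 330, 334, 336, 337, 336, 333, 329]
t=8: [355, 357, 358, 358, 356, 354, 351, 348, 346, 346, 347, 349, 352]
t=9: [326, 324, 323, 324, 325, 327, 330, 333, 334, 335, 334, 332, 329]
t=10: [354, 355, 356, 355, 355, 353, 351, 349, 348, 348, 348, 350, 352]
t=11: [327, 326, 325, 326, 326, 328, 330, 332, 333, 333, 333, 331, 329]
t=12: [353, 354, 355, 354, 354, 352, 351, 350, 349, 349, 349, 351, 352]
t=13: [328, 327, 326, 327, 327, 329, 330, 331, 332, 332, 332, 331, 329]
t=14: [353, 353, 354, 353, 353, 352, 351, 350, 350, 350, 350, 351, 352]
t=15: [328, 328, 327, 328, 328, 329, 330, 331, 331, 331, 331, 330, 329]
t=16: [352, 353, 353, 353, 352, 352, 351, 351, 351, 351, 351, 351, 352]
t=17: [329, 328, 328, 328, 329, 330, 330, 330, 331, 331, 330, 330, 330]
t=18: [352, 352, 352, 352, 352, 351, 351, 351, 351, 351, 351, 351, 351]
t=19: [330, 330, 330, 330, 330, 330, 330, 331, 331, 331, 331, 330, 330]
t=20: [351, 351, 351, 351, 351, 351, 351, 351, 351, 351, 351, 351, 351]
t=21: [331, 331, 331, 331, 331, 331, 331, 331, 331, 331, 331, 331, 331]
t=22: [351, 351, 351, 351, 351, 351, 351, 351, 351, 351, 351, 351, 351]

Answer: 2
Key observation: The state at step 20, [351, 351, 351, 351, 351, 351, 351, 351, 351, 351, 351, 351, 351], reappears at step 22 — and no state repeats earlier — so the cycle the system enters has period 2.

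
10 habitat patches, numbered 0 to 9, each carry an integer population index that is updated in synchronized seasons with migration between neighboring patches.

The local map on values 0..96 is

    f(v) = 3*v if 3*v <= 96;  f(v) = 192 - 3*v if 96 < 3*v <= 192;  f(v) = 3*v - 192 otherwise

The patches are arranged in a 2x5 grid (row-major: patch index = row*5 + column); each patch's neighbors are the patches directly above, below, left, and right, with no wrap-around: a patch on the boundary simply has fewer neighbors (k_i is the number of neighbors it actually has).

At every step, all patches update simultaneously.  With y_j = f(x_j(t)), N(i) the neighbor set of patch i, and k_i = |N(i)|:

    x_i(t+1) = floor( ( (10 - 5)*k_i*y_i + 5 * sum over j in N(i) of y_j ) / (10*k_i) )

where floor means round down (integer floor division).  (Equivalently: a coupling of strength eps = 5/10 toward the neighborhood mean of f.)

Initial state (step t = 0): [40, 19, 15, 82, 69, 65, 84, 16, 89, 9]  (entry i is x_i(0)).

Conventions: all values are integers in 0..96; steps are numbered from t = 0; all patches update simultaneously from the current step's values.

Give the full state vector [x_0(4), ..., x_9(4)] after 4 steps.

Answer: [51, 37, 41, 31, 67, 58, 41, 42, 36, 71]

Derivation:
t=0: [40, 19, 15, 82, 69, 65, 84, 16, 89, 9]
t=1: [51, 58, 49, 49, 27, 34, 48, 54, 59, 36]
t=2: [46, 31, 38, 46, 72, 66, 47, 33, 34, 66]
t=3: [51, 77, 79, 59, 27, 29, 57, 83, 70, 31]
t=4: [51, 37, 41, 31, 67, 58, 41, 42, 36, 71]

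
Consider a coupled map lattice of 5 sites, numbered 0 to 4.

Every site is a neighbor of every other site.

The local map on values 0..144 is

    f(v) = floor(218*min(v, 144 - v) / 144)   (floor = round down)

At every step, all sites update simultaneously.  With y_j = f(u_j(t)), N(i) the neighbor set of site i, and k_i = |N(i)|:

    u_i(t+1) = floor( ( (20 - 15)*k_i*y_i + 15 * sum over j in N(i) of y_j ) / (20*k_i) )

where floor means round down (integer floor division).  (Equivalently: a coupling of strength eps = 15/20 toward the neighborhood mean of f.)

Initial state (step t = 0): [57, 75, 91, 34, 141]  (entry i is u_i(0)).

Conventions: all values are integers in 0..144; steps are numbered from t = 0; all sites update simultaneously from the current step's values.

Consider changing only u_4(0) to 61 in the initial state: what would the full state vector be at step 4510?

Simulating step by step:
t=0: [57, 75, 91, 34, 61]
t=1: [82, 83, 82, 80, 83]
t=2: [93, 93, 93, 93, 93]
t=3: [77, 77, 77, 77, 77]
t=4: [101, 101, 101, 101, 101]
t=5: [65, 65, 65, 65, 65]
t=6: [98, 98, 98, 98, 98]
t=7: [69, 69, 69, 69, 69]
t=8: [104, 104, 104, 104, 104]
t=9: [60, 60, 60, 60, 60]
t=10: [90, 90, 90, 90, 90]
t=11: [81, 81, 81, 81, 81]
t=12: [95, 95, 95, 95, 95]
t=13: [74, 74, 74, 74, 74]
t=14: [105, 105, 105, 105, 105]
t=15: [59, 59, 59, 59, 59]
t=16: [89, 89, 89, 89, 89]
t=17: [83, 83, 83, 83, 83]
t=18: [92, 92, 92, 92, 92]
t=19: [78, 78, 78, 78, 78]
t=20: [99, 99, 99, 99, 99]
t=21: [68, 68, 68, 68, 68]
t=22: [102, 102, 102, 102, 102]
t=23: [63, 63, 63, 63, 63]
t=24: [95, 95, 95, 95, 95]

Answer: [102, 102, 102, 102, 102]
Key observation: The state at step 12, [95, 95, 95, 95, 95], reappears at step 24: the system is in a cycle of period 12 from step 12 on.  Therefore the state at step 4510 equals the state at step 12 + ((4510 - 12) mod 12) = 22, which is [102, 102, 102, 102, 102].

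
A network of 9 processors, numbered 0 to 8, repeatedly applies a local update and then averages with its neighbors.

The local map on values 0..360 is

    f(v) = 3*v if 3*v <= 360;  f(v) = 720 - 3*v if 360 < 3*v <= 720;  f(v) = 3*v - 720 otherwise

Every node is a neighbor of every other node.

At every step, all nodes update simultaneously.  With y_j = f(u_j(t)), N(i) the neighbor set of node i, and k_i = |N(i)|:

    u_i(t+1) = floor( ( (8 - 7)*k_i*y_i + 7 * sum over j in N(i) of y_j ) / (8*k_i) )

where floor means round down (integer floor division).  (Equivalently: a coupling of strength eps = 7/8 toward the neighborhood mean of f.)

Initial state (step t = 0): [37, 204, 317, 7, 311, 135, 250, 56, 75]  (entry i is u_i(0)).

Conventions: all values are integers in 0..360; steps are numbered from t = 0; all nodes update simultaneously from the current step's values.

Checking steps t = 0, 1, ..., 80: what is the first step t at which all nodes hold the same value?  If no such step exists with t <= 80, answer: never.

Answer: 3
Key observation: Synchronization is absorbing here: once all nodes are equal they stay equal, and step 3 is the first all-equal step.

Derivation:
t=0: [37, 204, 317, 7, 311, 135, 250, 56, 75]  (not all equal)
t=1: [157, 157, 159, 155, 158, 160, 156, 158, 159]  (not all equal)
t=2: [247, 247, 246, 247, 246, 246, 247, 246, 246]  (not all equal)
t=3: [19, 19, 19, 19, 19, 19, 19, 19, 19]  (all equal)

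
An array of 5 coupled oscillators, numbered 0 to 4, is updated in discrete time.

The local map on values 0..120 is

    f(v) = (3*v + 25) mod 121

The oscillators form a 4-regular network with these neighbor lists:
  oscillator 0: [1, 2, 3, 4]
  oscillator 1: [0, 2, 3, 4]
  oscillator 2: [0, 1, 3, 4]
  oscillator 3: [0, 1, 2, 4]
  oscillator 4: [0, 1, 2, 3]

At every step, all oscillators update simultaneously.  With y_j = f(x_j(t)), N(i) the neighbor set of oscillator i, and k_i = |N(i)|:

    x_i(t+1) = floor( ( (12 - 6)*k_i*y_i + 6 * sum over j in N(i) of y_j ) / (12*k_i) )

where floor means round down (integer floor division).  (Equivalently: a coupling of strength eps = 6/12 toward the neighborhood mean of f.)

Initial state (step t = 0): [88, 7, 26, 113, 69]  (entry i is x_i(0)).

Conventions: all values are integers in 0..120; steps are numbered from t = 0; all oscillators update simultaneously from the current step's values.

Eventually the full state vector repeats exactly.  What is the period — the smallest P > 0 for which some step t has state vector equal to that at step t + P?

Answer: 5
Key observation: The state at step 69, [77, 78, 77, 82, 77], reappears at step 74 — and no state repeats earlier — so the cycle the system enters has period 5.

Derivation:
t=0: [88, 7, 26, 113, 69]
t=1: [56, 55, 77, 38, 80]
t=2: [51, 50, 29, 31, 33]
t=3: [64, 63, 85, 87, 44]
t=4: [74, 73, 52, 54, 51]
t=5: [25, 24, 46, 48, 45]
t=6: [78, 77, 56, 58, 55]
t=7: [37, 36, 58, 60, 57]
t=8: [38, 37, 62, 64, 61]
t=9: [45, 43, 72, 74, 70]
t=10: [53, 51, 83, 40, 81]
t=11: [48, 46, 37, 34, 35]
t=12: [33, 30, 20, 17, 18]
t=13: [45, 87, 76, 73, 74]
t=14: [27, 29, 16, 13, 14]
t=15: [92, 94, 80, 76, 77]
t=16: [43, 45, 30, 25, 26]
t=17: [61, 63, 91, 86, 87]
t=18: [72, 75, 61, 55, 56]
t=19: [89, 47, 77, 70, 71]
t=20: [61, 59, 47, 85, 86]
t=21: [69, 66, 53, 50, 51]
t=22: [90, 86, 72, 68, 69]
t=23: [74, 69, 99, 94, 95]
t=24: [43, 82, 71, 65, 66]
t=25: [59, 58, 91, 84, 85]
t=26: [66, 65, 57, 49, 50]
t=27: [85, 84, 75, 66, 67]
t=28: [50, 49, 39, 74, 75]
t=29: [37, 36, 25, 19, 20]
t=30: [42, 41, 74, 67, 68]
t=31: [45, 44, 36, 73, 74]
t=32: [26, 25, 16, 12, 13]
t=33: [88, 87, 77, 73, 74]
t=34: [31, 30, 19, 14, 15]
t=35: [100, 99, 87, 81, 82]
t=36: [63, 62, 49, 42, 43]
t=37: [72, 70, 56, 48, 49]
t=38: [95, 93, 77, 68, 69]
t=39: [70, 68, 50, 85, 87]
t=40: [87, 85, 65, 59, 61]
t=41: [60, 57, 80, 74, 76]
t=42: [56, 52, 33, 26, 28]
t=43: [70, 65, 44, 82, 84]
t=44: [81, 76, 52, 50, 52]
t=45: [36, 30, 48, 46, 48]
t=46: [37, 76, 51, 48, 51]
t=47: [29, 27, 44, 41, 44]
t=48: [81, 79, 53, 49, 53]
t=49: [37, 35, 51, 47, 51]
t=50: [28, 26, 44, 39, 44]
t=51: [79, 76, 51, 46, 51]
t=52: [30, 27, 44, 39, 44]
t=53: [82, 79, 52, 47, 52]
t=54: [37, 34, 49, 43, 49]
t=55: [25, 21, 38, 31, 38]
t=56: [80, 75, 49, 87, 49]
t=57: [30, 25, 41, 38, 41]
t=58: [79, 73, 46, 42, 46]
t=59: [24, 17, 32, 28, 32]
t=60: [71, 63, 35, 76, 35]
t=61: [73, 64, 33, 34, 33]
t=62: [14, 49, 14, 16, 14]
t=63: [65, 59, 65, 68, 65]
t=64: [97, 91, 97, 101, 97]
t=65: [73, 66, 73, 77, 73]
t=66: [16, 53, 16, 20, 16]
t=67: [73, 69, 73, 77, 73]
t=68: [17, 58, 17, 21, 17]
t=69: [77, 78, 77, 82, 77]
t=70: [16, 17, 16, 21, 16]
t=71: [75, 76, 75, 80, 75]
t=72: [10, 11, 10, 15, 10]
t=73: [57, 58, 57, 62, 57]
t=74: [77, 78, 77, 82, 77]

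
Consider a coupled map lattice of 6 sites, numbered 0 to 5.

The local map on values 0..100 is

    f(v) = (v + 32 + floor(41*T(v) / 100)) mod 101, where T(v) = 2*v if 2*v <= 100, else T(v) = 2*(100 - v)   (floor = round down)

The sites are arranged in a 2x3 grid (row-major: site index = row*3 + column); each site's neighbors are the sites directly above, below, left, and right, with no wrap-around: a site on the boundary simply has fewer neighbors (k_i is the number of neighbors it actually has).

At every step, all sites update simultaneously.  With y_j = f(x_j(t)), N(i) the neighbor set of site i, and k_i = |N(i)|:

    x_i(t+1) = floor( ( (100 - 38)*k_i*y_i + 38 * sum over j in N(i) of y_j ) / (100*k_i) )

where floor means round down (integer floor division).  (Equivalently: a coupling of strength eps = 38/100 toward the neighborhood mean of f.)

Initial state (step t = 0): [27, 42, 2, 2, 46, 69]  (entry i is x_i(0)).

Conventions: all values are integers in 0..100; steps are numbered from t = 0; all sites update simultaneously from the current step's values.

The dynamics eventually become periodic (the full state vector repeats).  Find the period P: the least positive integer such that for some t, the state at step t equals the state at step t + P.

Simulating step by step:
t=0: [27, 42, 2, 2, 46, 69]
t=1: [58, 20, 27, 39, 17, 24]
t=2: [27, 63, 77, 16, 56, 73]
t=3: [66, 31, 25, 57, 28, 25]
t=4: [35, 77, 79, 34, 74, 77]
t=5: [81, 34, 26, 80, 34, 26]
t=6: [39, 82, 81, 39, 82, 81]
t=7: [5, 23, 27, 5, 23, 27]
t=8: [47, 69, 79, 47, 69, 79]
t=9: [17, 24, 26, 17, 24, 26]
t=10: [64, 73, 78, 64, 73, 78]
t=11: [24, 25, 26, 24, 25, 26]
t=12: [75, 77, 78, 75, 77, 78]
t=13: [26, 26, 26, 26, 26, 26]
t=14: [79, 79, 79, 79, 79, 79]
t=15: [27, 27, 27, 27, 27, 27]
t=16: [81, 81, 81, 81, 81, 81]
t=17: [27, 27, 27, 27, 27, 27]

Answer: 2
Key observation: The state at step 15, [27, 27, 27, 27, 27, 27], reappears at step 17 — and no state repeats earlier — so the cycle the system enters has period 2.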